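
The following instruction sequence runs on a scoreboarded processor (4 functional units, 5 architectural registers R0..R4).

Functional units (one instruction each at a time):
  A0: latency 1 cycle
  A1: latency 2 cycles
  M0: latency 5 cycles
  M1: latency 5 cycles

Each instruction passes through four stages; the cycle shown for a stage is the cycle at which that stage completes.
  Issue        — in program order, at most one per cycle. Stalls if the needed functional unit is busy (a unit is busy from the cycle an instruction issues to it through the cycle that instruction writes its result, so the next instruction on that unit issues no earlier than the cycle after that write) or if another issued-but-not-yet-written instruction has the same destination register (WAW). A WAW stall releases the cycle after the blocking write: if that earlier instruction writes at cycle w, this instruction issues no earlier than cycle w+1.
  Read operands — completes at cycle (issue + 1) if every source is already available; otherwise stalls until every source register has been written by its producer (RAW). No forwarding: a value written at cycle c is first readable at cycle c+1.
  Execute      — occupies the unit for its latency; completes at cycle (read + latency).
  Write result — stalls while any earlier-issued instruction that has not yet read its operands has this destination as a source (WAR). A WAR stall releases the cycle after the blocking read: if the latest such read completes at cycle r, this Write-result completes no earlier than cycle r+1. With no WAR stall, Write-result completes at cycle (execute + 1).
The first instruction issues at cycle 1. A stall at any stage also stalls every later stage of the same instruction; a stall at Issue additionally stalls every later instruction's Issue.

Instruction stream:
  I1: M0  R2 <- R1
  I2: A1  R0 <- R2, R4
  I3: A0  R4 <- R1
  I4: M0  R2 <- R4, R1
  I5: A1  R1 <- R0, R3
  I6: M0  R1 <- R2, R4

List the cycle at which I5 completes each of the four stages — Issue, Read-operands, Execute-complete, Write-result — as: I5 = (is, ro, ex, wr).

I5 = (13, 14, 16, 17)

[1] I1 dispatched to M0
[2] I1 operands ready | I2 dispatched to A1
[3] I3 dispatched to A0
[4] I3 operands ready
[5] I3 complete
[7] I1 complete
[8] R2←I1
[9] I2 operands ready | I4 dispatched to M0
[10] R4←I3
[11] I2 complete | I4 operands ready
[12] R0←I2
[13] I5 dispatched to A1
[14] I5 operands ready
[16] I4 complete | I5 complete
[17] R2←I4 | R1←I5
[18] I6 dispatched to M0
[19] I6 operands ready
[24] I6 complete
[25] R1←I6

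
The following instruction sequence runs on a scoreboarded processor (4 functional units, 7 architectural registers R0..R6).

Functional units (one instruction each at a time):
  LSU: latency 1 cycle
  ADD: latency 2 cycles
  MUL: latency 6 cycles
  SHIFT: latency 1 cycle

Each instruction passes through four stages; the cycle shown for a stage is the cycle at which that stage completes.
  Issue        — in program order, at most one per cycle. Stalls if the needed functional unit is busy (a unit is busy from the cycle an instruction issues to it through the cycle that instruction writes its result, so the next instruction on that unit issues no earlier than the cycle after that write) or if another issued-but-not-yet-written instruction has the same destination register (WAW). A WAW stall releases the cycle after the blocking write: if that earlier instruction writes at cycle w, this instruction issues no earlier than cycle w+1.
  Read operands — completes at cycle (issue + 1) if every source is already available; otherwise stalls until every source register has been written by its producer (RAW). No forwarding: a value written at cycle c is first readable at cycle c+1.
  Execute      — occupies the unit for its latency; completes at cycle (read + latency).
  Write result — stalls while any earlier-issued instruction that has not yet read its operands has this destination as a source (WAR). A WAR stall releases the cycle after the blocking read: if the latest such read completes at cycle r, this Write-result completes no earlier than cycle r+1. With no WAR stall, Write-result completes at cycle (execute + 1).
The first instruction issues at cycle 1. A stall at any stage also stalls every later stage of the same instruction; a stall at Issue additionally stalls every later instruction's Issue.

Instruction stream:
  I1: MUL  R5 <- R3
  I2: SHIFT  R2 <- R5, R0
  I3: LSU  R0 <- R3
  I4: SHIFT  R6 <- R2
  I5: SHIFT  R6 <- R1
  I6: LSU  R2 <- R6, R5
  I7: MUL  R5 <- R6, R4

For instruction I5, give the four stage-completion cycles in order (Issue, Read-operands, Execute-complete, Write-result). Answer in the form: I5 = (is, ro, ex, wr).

I5 = (17, 18, 19, 20)

1) issue 1, read 2, done 8, write 9
2) issue 2, read 10, done 11, write 12  <RAW R5: wait I1 write@9>
3) issue 3, read 4, done 5, write 11  <WAR R0: wait I2 read@10>
4) issue 13, read 14, done 15, write 16  <struct: SHIFT busy until I2 writes@12>
5) issue 17, read 18, done 19, write 20  <struct: SHIFT busy until I4 writes@16>
6) issue 18, read 21, done 22, write 23  <RAW R6: wait I5 write@20>
7) issue 19, read 21, done 27, write 28  <RAW R6: wait I5 write@20>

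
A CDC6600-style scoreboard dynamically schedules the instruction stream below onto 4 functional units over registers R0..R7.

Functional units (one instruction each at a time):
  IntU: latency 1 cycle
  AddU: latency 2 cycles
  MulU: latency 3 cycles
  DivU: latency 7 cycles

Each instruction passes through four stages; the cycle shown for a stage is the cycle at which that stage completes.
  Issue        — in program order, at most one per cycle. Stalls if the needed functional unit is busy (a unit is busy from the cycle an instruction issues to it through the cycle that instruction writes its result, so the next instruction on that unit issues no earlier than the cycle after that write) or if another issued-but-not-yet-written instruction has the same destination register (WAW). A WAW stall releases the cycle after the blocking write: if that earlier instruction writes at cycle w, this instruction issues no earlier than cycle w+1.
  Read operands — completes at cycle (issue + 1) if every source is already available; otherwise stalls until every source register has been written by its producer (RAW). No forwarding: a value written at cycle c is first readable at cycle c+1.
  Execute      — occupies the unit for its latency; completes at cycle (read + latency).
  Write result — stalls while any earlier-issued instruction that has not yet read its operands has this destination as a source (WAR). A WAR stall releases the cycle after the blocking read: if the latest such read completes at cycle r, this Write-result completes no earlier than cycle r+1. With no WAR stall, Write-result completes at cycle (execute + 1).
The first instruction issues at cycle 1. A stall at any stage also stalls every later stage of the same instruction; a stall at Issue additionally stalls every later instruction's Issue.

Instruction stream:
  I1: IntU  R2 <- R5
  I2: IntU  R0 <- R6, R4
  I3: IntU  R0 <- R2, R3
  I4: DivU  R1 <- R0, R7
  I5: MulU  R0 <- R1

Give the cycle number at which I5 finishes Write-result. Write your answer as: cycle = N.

c1: I1 dispatched to IntU
c2: I1 operands ready
c3: I1 complete
c4: R2←I1
c5: I2 dispatched to IntU
c6: I2 operands ready
c7: I2 complete
c8: R0←I2
c9: I3 dispatched to IntU
c10: I3 operands ready; I4 dispatched to DivU
c11: I3 complete
c12: R0←I3
c13: I4 operands ready; I5 dispatched to MulU
c20: I4 complete
c21: R1←I4
c22: I5 operands ready
c25: I5 complete
c26: R0←I5

cycle = 26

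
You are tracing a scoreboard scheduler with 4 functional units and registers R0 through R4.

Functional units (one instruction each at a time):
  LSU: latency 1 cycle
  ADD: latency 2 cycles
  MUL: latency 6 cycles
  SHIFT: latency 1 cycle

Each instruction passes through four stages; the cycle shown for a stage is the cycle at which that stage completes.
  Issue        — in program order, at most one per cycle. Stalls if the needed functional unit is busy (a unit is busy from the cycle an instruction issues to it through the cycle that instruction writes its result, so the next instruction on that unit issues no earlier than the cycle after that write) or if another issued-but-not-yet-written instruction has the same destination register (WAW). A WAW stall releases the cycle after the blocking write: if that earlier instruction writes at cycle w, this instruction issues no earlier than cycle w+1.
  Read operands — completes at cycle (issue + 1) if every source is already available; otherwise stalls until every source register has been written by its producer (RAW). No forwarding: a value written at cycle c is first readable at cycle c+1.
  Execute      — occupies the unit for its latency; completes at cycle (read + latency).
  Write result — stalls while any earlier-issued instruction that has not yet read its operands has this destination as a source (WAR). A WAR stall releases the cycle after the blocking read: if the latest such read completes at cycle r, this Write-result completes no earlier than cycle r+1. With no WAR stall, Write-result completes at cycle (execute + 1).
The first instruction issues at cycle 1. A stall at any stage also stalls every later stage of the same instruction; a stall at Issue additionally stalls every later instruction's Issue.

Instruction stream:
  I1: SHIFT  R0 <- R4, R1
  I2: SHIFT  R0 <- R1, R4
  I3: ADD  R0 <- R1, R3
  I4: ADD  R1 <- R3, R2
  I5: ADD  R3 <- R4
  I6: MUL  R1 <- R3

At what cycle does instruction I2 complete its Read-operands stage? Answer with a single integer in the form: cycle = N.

cycle = 6

I1: IS=1 RO=2 EX=3 WR=4
I2: IS=5 RO=6 EX=7 WR=8  [struct: SHIFT busy until I1 writes@4]
I3: IS=9 RO=10 EX=12 WR=13  [WAW R0: wait I2 write@8]
I4: IS=14 RO=15 EX=17 WR=18  [struct: ADD busy until I3 writes@13]
I5: IS=19 RO=20 EX=22 WR=23  [struct: ADD busy until I4 writes@18]
I6: IS=20 RO=24 EX=30 WR=31  [RAW R3: wait I5 write@23]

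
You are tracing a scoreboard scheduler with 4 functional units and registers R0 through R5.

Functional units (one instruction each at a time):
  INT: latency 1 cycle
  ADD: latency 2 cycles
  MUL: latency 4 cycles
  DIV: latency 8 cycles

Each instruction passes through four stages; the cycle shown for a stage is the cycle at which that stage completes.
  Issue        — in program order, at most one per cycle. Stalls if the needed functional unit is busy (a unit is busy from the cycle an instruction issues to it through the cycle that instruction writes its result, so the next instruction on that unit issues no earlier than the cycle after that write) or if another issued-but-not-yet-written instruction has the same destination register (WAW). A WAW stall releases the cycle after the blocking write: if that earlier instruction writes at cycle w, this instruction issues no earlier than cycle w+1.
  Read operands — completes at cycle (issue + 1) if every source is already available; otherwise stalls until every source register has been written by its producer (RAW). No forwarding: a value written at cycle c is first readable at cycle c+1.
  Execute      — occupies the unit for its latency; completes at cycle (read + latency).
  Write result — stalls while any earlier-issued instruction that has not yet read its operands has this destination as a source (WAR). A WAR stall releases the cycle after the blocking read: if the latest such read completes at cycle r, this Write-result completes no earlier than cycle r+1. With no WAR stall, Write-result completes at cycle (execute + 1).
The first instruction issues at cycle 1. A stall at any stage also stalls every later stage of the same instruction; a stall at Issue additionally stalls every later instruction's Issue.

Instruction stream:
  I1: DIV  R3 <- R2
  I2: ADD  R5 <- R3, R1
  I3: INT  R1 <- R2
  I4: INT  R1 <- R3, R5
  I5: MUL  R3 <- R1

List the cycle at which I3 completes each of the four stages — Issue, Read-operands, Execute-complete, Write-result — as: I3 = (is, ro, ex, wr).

I1  is:1  ro:2  ex:10  wr:11
I2  is:2  ro:12  ex:14  wr:15  — RAW R3: wait I1 write@11
I3  is:3  ro:4  ex:5  wr:13  — WAR R1: wait I2 read@12
I4  is:14  ro:16  ex:17  wr:18  — struct: INT busy until I3 writes@13, RAW R5: wait I2 write@15
I5  is:15  ro:19  ex:23  wr:24  — RAW R1: wait I4 write@18

I3 = (3, 4, 5, 13)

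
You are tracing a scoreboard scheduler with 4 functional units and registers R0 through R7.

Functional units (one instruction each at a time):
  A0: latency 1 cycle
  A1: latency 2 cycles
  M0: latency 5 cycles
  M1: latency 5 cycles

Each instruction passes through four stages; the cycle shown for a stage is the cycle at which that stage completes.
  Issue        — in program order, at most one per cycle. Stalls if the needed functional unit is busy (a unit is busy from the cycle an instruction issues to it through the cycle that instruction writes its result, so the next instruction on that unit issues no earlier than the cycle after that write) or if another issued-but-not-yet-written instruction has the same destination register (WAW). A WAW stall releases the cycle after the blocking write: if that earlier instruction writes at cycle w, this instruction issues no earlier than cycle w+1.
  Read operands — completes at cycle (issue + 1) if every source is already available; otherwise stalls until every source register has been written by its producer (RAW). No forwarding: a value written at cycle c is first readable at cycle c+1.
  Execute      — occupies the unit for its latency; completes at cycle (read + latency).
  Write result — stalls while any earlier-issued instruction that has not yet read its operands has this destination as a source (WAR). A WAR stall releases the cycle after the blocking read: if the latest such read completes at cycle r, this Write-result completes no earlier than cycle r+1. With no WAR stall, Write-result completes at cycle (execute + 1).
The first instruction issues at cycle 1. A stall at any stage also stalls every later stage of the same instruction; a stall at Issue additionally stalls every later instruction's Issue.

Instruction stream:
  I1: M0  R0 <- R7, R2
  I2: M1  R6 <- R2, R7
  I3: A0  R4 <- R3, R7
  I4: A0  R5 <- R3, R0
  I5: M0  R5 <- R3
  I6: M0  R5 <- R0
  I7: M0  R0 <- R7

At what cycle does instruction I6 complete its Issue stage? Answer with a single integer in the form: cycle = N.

cycle = 20

1) issue 1, read 2, done 7, write 8
2) issue 2, read 3, done 8, write 9
3) issue 3, read 4, done 5, write 6
4) issue 7, read 9, done 10, write 11  <struct: A0 busy until I3 writes@6 / RAW R0: wait I1 write@8>
5) issue 12, read 13, done 18, write 19  <WAW R5: wait I4 write@11>
6) issue 20, read 21, done 26, write 27  <struct: M0 busy until I5 writes@19>
7) issue 28, read 29, done 34, write 35  <struct: M0 busy until I6 writes@27>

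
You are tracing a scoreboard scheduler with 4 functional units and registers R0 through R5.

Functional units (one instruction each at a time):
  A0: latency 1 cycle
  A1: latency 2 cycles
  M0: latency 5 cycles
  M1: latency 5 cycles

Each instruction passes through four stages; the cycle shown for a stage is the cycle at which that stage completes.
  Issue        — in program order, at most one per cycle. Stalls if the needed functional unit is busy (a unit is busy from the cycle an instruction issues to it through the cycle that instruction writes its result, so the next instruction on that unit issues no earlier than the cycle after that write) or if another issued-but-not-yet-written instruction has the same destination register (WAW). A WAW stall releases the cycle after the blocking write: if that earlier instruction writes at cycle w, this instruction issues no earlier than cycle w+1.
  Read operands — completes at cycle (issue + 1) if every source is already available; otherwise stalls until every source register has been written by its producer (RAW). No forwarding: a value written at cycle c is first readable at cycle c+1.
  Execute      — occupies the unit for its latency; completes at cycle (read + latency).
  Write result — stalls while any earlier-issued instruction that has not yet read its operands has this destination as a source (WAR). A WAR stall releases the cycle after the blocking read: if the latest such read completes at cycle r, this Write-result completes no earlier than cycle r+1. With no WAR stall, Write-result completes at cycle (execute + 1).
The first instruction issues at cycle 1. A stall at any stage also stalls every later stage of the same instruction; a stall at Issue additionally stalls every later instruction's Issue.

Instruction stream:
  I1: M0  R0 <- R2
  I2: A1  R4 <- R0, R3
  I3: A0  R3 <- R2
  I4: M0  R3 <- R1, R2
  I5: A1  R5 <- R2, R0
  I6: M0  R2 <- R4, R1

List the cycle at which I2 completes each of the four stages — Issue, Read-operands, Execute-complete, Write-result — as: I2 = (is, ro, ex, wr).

t=1  I1 issues→M0
t=2  I1 reads, I2 issues→A1
t=3  I3 issues→A0
t=4  I3 reads
t=5  I3 exec-done
t=7  I1 exec-done
t=8  I1 writes R0
t=9  I2 reads
t=10  I3 writes R3
t=11  I2 exec-done, I4 issues→M0
t=12  I2 writes R4, I4 reads
t=13  I5 issues→A1
t=14  I5 reads
t=16  I5 exec-done
t=17  I4 exec-done, I5 writes R5
t=18  I4 writes R3
t=19  I6 issues→M0
t=20  I6 reads
t=25  I6 exec-done
t=26  I6 writes R2

I2 = (2, 9, 11, 12)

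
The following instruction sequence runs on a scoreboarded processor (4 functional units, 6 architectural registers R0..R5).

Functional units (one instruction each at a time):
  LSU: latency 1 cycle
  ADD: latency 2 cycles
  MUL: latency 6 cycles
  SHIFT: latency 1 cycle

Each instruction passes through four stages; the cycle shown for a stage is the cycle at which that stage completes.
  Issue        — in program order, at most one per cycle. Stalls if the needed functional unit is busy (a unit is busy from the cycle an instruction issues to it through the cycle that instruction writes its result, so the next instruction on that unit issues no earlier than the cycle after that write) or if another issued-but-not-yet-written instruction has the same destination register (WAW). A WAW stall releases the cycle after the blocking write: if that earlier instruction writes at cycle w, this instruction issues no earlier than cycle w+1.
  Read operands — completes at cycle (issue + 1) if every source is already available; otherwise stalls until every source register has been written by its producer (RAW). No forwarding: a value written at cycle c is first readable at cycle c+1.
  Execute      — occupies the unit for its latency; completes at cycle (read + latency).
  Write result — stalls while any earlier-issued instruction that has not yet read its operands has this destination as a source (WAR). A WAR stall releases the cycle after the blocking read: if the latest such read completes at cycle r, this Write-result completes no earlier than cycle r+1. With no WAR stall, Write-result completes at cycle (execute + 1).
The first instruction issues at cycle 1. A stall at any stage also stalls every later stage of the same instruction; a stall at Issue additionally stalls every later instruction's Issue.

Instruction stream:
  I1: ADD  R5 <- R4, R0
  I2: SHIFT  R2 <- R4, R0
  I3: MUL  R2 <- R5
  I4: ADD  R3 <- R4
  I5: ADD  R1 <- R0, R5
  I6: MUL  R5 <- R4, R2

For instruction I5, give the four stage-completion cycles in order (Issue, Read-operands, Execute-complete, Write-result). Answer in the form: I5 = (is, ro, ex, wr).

[1] I1 issues→ADD
[2] I1 reads, I2 issues→SHIFT
[3] I2 reads
[4] I1 exec-done, I2 exec-done
[5] I1 writes R5, I2 writes R2
[6] I3 issues→MUL
[7] I3 reads, I4 issues→ADD
[8] I4 reads
[10] I4 exec-done
[11] I4 writes R3
[12] I5 issues→ADD
[13] I3 exec-done, I5 reads
[14] I3 writes R2
[15] I5 exec-done, I6 issues→MUL
[16] I5 writes R1, I6 reads
[22] I6 exec-done
[23] I6 writes R5

I5 = (12, 13, 15, 16)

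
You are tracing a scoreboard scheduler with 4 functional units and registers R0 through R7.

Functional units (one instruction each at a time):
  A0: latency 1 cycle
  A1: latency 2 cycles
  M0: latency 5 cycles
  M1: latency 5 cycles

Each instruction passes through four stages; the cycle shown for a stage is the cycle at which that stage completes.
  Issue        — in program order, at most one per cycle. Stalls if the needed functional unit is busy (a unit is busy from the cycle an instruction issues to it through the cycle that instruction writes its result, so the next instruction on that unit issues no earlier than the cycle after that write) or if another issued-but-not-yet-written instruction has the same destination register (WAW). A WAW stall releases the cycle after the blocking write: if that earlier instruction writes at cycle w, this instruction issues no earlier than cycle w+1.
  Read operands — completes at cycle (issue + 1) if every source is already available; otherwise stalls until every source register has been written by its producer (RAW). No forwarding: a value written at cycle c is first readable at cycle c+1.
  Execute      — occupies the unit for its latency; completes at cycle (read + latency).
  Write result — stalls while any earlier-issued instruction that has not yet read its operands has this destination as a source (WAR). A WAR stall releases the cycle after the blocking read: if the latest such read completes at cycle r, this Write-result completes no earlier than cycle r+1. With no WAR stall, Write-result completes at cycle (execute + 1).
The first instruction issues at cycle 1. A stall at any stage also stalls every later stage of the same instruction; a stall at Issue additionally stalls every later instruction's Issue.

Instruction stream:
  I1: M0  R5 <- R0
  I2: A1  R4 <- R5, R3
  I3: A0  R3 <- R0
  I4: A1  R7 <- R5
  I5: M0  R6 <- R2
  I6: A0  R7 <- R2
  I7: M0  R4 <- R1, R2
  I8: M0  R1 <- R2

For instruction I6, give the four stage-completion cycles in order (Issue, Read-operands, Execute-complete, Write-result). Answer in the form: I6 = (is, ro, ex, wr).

I6 = (18, 19, 20, 21)

I1 -> (1, 2, 7, 8)
I2 -> (2, 9, 11, 12)  // RAW R5: wait I1 write@8
I3 -> (3, 4, 5, 10)  // WAR R3: wait I2 read@9
I4 -> (13, 14, 16, 17)  // struct: A1 busy until I2 writes@12
I5 -> (14, 15, 20, 21)
I6 -> (18, 19, 20, 21)  // WAW R7: wait I4 write@17
I7 -> (22, 23, 28, 29)  // struct: M0 busy until I5 writes@21
I8 -> (30, 31, 36, 37)  // struct: M0 busy until I7 writes@29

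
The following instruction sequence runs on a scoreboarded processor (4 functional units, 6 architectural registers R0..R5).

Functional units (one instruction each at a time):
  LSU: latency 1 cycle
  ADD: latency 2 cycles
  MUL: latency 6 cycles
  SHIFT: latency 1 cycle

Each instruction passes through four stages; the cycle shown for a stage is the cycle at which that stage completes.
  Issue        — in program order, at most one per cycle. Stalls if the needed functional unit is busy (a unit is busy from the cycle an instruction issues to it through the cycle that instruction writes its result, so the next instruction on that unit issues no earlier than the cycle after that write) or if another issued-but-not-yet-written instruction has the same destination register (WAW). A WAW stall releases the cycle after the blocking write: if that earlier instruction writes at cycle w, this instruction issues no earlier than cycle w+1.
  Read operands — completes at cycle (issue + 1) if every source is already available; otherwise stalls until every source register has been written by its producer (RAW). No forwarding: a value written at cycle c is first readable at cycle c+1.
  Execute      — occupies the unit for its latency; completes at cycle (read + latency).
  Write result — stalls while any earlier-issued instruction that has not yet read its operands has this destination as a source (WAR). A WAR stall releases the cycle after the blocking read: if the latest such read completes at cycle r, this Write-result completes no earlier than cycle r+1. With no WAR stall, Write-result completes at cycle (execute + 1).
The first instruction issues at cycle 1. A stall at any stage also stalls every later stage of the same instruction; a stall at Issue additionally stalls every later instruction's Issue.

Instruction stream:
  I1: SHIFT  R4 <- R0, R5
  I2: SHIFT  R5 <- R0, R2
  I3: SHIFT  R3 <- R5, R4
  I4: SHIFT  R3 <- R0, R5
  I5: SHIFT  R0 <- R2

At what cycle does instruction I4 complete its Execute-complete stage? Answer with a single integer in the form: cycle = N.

cycle = 15

[1] I1→SHIFT
[2] I1 RO
[3] I1 EX
[4] I1 WR R4
[5] I2→SHIFT
[6] I2 RO
[7] I2 EX
[8] I2 WR R5
[9] I3→SHIFT
[10] I3 RO
[11] I3 EX
[12] I3 WR R3
[13] I4→SHIFT
[14] I4 RO
[15] I4 EX
[16] I4 WR R3
[17] I5→SHIFT
[18] I5 RO
[19] I5 EX
[20] I5 WR R0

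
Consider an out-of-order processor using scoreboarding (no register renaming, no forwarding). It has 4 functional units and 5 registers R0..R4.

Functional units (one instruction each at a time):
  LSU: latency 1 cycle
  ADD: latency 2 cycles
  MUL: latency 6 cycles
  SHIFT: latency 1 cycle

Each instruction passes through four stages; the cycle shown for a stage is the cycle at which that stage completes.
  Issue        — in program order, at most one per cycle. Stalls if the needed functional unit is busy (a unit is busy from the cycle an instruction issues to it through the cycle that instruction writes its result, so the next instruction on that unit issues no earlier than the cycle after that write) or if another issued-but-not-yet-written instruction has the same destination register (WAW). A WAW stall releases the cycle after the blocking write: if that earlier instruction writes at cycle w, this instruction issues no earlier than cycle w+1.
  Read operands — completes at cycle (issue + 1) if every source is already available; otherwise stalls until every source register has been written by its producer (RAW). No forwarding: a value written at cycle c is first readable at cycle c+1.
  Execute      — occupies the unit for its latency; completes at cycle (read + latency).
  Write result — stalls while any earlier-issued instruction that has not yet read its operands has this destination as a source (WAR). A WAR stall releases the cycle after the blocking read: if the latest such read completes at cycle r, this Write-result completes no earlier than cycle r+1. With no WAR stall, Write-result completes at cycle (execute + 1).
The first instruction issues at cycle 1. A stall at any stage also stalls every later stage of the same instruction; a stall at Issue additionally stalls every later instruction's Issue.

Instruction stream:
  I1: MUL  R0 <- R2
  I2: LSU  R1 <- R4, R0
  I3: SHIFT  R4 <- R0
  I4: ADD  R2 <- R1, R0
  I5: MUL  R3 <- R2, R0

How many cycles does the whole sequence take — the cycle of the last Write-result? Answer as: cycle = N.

cycle = 24

[1] I1 issues→MUL
[2] I1 reads · I2 issues→LSU
[3] I3 issues→SHIFT
[4] I4 issues→ADD
[8] I1 exec-done
[9] I1 writes R0
[10] I2 reads · I3 reads · I5 issues→MUL
[11] I2 exec-done · I3 exec-done
[12] I2 writes R1 · I3 writes R4
[13] I4 reads
[15] I4 exec-done
[16] I4 writes R2
[17] I5 reads
[23] I5 exec-done
[24] I5 writes R3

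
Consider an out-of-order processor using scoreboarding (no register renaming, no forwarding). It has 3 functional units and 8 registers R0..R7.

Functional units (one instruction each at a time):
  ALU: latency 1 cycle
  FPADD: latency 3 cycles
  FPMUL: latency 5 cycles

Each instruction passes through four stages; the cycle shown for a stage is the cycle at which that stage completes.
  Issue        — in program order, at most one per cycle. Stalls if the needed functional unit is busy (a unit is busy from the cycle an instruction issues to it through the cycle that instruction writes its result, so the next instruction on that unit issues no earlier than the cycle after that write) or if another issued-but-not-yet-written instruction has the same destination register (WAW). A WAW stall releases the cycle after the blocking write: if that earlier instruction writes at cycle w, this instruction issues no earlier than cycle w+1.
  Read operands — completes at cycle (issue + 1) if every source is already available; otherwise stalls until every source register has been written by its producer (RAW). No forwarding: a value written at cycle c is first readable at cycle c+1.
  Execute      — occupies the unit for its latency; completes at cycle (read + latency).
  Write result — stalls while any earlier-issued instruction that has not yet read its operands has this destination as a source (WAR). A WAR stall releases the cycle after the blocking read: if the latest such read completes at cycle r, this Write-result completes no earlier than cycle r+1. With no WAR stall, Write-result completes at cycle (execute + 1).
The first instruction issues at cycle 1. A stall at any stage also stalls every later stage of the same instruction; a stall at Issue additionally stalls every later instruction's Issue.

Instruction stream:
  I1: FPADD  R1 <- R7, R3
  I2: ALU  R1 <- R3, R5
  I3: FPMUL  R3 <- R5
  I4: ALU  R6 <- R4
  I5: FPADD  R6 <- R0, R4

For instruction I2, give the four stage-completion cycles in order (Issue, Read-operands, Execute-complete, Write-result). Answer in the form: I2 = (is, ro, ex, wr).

cycle 1: I1 dispatched to FPADD
cycle 2: I1 operands ready
cycle 5: I1 complete
cycle 6: R1←I1
cycle 7: I2 dispatched to ALU
cycle 8: I2 operands ready; I3 dispatched to FPMUL
cycle 9: I2 complete; I3 operands ready
cycle 10: R1←I2
cycle 11: I4 dispatched to ALU
cycle 12: I4 operands ready
cycle 13: I4 complete
cycle 14: I3 complete; R6←I4
cycle 15: R3←I3; I5 dispatched to FPADD
cycle 16: I5 operands ready
cycle 19: I5 complete
cycle 20: R6←I5

I2 = (7, 8, 9, 10)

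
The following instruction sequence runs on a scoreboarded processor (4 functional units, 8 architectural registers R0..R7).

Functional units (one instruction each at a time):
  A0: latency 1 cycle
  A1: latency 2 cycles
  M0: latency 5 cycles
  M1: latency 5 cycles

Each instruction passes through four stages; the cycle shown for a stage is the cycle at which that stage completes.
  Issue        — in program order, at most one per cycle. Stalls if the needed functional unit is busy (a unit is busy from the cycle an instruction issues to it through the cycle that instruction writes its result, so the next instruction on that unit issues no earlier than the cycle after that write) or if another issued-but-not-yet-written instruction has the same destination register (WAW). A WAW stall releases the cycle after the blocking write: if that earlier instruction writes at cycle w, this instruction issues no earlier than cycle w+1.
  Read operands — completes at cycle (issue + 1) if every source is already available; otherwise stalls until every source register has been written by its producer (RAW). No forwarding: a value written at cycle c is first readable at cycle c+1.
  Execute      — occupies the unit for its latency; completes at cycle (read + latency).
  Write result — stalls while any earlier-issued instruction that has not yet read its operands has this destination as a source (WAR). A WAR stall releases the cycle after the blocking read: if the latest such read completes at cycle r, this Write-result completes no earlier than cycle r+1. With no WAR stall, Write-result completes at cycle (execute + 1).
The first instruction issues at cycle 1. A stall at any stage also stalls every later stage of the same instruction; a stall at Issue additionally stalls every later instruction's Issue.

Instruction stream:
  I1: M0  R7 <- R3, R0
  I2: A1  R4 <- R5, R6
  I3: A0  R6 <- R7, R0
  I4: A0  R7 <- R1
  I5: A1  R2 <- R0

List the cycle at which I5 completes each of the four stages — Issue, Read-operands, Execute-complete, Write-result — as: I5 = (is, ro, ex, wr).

[1] issue I1 (M0)
[2] I1 read-ops | issue I2 (A1)
[3] I2 read-ops | issue I3 (A0)
[5] I2 finished on A1
[6] I2→R4
[7] I1 finished on M0
[8] I1→R7
[9] I3 read-ops
[10] I3 finished on A0
[11] I3→R6
[12] issue I4 (A0)
[13] I4 read-ops | issue I5 (A1)
[14] I4 finished on A0 | I5 read-ops
[15] I4→R7
[16] I5 finished on A1
[17] I5→R2

I5 = (13, 14, 16, 17)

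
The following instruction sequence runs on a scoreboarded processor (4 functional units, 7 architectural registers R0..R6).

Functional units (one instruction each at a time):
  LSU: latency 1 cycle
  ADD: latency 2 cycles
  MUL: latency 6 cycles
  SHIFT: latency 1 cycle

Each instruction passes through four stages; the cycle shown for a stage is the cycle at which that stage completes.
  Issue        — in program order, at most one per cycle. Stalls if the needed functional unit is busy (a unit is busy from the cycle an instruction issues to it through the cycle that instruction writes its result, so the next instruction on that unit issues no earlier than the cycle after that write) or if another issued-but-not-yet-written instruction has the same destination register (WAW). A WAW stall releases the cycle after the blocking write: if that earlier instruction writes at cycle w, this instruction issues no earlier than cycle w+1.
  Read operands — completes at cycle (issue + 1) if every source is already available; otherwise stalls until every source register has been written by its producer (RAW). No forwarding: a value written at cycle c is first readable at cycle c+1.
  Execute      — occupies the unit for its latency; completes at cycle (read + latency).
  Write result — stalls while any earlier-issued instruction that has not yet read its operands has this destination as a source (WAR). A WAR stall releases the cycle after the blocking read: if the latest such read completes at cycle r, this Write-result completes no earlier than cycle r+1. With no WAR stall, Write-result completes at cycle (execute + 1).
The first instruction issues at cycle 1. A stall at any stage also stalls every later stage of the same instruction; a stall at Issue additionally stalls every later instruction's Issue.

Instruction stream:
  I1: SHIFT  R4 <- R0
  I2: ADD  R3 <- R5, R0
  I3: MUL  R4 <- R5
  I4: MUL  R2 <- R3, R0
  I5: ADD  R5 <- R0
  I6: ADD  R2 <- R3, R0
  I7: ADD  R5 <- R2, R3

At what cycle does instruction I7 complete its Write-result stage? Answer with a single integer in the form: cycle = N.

cycle = 32

I1  is:1  ro:2  ex:3  wr:4
I2  is:2  ro:3  ex:5  wr:6
I3  is:5  ro:6  ex:12  wr:13  — WAW R4: wait I1 write@4
I4  is:14  ro:15  ex:21  wr:22  — struct: MUL busy until I3 writes@13
I5  is:15  ro:16  ex:18  wr:19
I6  is:23  ro:24  ex:26  wr:27  — WAW R2: wait I4 write@22
I7  is:28  ro:29  ex:31  wr:32  — struct: ADD busy until I6 writes@27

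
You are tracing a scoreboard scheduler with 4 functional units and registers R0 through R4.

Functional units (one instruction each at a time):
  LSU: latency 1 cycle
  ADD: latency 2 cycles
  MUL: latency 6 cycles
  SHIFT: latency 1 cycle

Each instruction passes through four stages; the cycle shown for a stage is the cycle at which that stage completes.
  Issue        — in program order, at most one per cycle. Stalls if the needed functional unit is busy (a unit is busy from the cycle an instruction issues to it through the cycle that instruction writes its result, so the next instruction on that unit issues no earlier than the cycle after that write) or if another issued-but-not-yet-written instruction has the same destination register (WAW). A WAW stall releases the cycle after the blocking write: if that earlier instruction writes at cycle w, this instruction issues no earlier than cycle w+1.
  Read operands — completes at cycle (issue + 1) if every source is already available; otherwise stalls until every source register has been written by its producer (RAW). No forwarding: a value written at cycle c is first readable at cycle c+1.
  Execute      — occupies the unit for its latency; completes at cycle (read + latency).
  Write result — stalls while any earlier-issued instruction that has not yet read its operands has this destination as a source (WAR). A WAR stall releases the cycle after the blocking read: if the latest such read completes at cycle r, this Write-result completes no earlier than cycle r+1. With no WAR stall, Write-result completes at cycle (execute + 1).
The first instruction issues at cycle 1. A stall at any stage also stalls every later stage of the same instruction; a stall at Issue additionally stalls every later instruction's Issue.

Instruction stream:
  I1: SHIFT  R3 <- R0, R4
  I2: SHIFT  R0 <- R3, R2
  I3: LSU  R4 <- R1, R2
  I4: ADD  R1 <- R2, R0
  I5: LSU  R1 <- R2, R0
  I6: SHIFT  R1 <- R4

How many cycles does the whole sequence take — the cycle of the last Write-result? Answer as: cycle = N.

cycle = 20

[1] I1 dispatched to SHIFT
[2] I1 operands ready
[3] I1 complete
[4] R3←I1
[5] I2 dispatched to SHIFT
[6] I2 operands ready, I3 dispatched to LSU
[7] I2 complete, I3 operands ready, I4 dispatched to ADD
[8] R0←I2, I3 complete
[9] R4←I3, I4 operands ready
[11] I4 complete
[12] R1←I4
[13] I5 dispatched to LSU
[14] I5 operands ready
[15] I5 complete
[16] R1←I5
[17] I6 dispatched to SHIFT
[18] I6 operands ready
[19] I6 complete
[20] R1←I6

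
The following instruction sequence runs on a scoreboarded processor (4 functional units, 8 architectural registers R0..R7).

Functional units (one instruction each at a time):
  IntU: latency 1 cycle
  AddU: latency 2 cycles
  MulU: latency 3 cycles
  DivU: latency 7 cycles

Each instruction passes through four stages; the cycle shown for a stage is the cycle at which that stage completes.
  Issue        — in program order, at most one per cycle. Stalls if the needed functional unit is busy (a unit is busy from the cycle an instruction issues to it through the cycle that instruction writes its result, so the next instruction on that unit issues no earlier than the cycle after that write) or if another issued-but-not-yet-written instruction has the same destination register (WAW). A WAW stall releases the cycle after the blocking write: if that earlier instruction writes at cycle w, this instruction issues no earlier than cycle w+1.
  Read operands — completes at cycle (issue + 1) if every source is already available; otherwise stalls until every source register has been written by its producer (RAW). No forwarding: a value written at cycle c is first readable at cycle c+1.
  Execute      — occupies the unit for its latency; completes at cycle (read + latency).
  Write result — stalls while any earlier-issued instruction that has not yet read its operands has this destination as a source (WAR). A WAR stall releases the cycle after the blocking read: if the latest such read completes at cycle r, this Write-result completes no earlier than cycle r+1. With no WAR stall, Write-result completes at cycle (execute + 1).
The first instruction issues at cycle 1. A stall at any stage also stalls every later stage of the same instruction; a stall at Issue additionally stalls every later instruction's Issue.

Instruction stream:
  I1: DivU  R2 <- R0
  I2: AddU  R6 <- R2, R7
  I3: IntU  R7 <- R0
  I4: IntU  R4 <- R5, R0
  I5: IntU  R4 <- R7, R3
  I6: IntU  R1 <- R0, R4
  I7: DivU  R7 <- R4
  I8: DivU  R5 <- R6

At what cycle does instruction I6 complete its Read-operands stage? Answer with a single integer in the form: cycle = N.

c1: I1 issues→DivU
c2: I1 reads · I2 issues→AddU
c3: I3 issues→IntU
c4: I3 reads
c5: I3 exec-done
c9: I1 exec-done
c10: I1 writes R2
c11: I2 reads
c12: I3 writes R7
c13: I2 exec-done · I4 issues→IntU
c14: I2 writes R6 · I4 reads
c15: I4 exec-done
c16: I4 writes R4
c17: I5 issues→IntU
c18: I5 reads
c19: I5 exec-done
c20: I5 writes R4
c21: I6 issues→IntU
c22: I6 reads · I7 issues→DivU
c23: I6 exec-done · I7 reads
c24: I6 writes R1
c30: I7 exec-done
c31: I7 writes R7
c32: I8 issues→DivU
c33: I8 reads
c40: I8 exec-done
c41: I8 writes R5

cycle = 22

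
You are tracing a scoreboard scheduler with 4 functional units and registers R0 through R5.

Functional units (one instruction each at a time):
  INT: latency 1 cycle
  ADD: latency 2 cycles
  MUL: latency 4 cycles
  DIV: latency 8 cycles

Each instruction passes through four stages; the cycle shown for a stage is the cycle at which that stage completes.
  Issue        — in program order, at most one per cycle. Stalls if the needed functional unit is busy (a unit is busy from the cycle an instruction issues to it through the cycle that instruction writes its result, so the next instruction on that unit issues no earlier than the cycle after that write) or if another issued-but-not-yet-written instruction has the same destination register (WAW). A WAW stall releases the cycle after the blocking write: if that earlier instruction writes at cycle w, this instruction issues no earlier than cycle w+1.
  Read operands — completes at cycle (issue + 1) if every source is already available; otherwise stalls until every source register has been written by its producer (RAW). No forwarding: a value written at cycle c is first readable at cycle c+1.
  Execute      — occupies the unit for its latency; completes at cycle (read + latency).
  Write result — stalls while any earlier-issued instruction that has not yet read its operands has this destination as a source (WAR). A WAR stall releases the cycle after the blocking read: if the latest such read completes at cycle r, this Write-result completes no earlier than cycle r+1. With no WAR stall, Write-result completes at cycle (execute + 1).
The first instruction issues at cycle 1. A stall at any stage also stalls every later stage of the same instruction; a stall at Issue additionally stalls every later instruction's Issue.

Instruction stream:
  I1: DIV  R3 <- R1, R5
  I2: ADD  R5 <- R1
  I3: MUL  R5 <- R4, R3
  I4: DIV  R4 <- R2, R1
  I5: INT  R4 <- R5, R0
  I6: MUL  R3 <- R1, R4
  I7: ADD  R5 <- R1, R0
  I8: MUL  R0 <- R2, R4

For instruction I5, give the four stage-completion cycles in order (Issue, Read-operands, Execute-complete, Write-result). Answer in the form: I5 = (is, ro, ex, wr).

I1: IS=1 RO=2 EX=10 WR=11
I2: IS=2 RO=3 EX=5 WR=6
I3: IS=7 RO=12 EX=16 WR=17  [WAW R5: wait I2 write@6; RAW R3: wait I1 write@11]
I4: IS=12 RO=13 EX=21 WR=22  [struct: DIV busy until I1 writes@11]
I5: IS=23 RO=24 EX=25 WR=26  [WAW R4: wait I4 write@22]
I6: IS=24 RO=27 EX=31 WR=32  [RAW R4: wait I5 write@26]
I7: IS=25 RO=26 EX=28 WR=29
I8: IS=33 RO=34 EX=38 WR=39  [struct: MUL busy until I6 writes@32]

I5 = (23, 24, 25, 26)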